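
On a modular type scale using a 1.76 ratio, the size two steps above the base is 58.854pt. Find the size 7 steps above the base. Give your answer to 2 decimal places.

Moving from step +2 to step +7 is 5 steps up, so multiply by r⁵.
58.854 × 1.76⁵ = 58.854 × 16.88742 ≈ 993.892

993.89pt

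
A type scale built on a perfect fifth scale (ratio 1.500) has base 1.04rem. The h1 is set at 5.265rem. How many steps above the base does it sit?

1.500ⁿ = 5.265 / 1.04 = 5.0625
n = ln(5.0625) / ln(1.500) = 1.6219 / 0.4055 ≈ 4.00

4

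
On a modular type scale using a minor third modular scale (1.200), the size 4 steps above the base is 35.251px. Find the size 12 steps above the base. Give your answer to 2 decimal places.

151.57px

35.251 × 1.200⁸ = 35.251 × 4.29982 ≈ 151.573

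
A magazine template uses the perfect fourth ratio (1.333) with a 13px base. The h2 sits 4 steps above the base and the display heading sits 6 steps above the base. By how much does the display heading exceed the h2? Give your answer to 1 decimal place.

Step 4: 13.0 × 1.333⁴ = 41.045px
Step 6: 13.0 × 1.333⁶ = 72.933px
Difference: 72.933 − 41.045 = 31.888px

31.9px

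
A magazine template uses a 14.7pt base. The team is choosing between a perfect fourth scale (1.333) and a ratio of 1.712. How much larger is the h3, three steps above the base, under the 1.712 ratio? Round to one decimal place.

Perfect fourth: 14.7 × 1.333³ = 34.818pt
At 1.712: 14.7 × 1.712³ = 73.761pt
Difference: 73.761 − 34.818 = 38.943pt

38.9pt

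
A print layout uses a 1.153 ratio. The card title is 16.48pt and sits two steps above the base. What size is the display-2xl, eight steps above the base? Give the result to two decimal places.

Moving from step +2 to step +8 is 6 steps up, so multiply by r⁶.
16.48 × 1.153⁶ = 16.48 × 2.34950 ≈ 38.720

38.72pt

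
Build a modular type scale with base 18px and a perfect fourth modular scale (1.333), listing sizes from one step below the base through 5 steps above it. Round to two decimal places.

Step -1: 18.0 ÷ 1.333 = 13.50
Step 0: 18px
Step 1: 18.0 × 1.333 = 23.99
Step 2: 18.0 × 1.333² = 31.98
Step 3: 18.0 × 1.333³ = 42.63
Step 4: 18.0 × 1.333⁴ = 56.83
Step 5: 18.0 × 1.333⁵ = 75.76

13.50px, 18.00px, 23.99px, 31.98px, 42.63px, 56.83px, 75.76px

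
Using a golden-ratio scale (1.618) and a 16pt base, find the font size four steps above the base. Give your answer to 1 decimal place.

109.7pt

Every step multiplies by the scale ratio.
16.0 × 1.618⁴ = 16.0 × 6.85353 ≈ 109.66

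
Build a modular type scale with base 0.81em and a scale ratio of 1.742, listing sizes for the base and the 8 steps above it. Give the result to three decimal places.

0.810em, 1.411em, 2.458em, 4.282em, 7.459em, 12.993em, 22.635em, 39.430em, 68.686em

Step 0: 0.81em
Step 1: 0.81 × 1.742 = 1.411
Step 2: 0.81 × 1.742² = 2.458
Step 3: 0.81 × 1.742³ = 4.282
Step 4: 0.81 × 1.742⁴ = 7.459
Step 5: 0.81 × 1.742⁵ = 12.993
Step 6: 0.81 × 1.742⁶ = 22.635
Step 7: 0.81 × 1.742⁷ = 39.430
Step 8: 0.81 × 1.742⁸ = 68.686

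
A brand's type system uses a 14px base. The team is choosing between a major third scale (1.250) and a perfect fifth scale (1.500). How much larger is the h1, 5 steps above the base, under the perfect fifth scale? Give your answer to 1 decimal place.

63.6px

Major third: 14.0 × 1.250⁵ = 42.725px
Perfect fifth: 14.0 × 1.500⁵ = 106.312px
Difference: 106.312 − 42.725 = 63.587px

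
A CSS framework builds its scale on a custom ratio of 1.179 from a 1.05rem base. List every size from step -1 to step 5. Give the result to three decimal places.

Step -1: 1.05 ÷ 1.179 = 0.891
Step 0: 1.05rem
Step 1: 1.05 × 1.179 = 1.238
Step 2: 1.05 × 1.179² = 1.460
Step 3: 1.05 × 1.179³ = 1.721
Step 4: 1.05 × 1.179⁴ = 2.029
Step 5: 1.05 × 1.179⁵ = 2.392

0.891rem, 1.050rem, 1.238rem, 1.460rem, 1.721rem, 2.029rem, 2.392rem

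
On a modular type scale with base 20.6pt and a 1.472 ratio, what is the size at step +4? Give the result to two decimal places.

96.72pt

20.6 × 1.472⁴ = 20.6 × 4.69495 ≈ 96.72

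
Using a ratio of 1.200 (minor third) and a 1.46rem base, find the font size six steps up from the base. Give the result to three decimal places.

4.360rem

Every step multiplies by the scale ratio.
1.46 × 1.200⁶ = 1.46 × 2.98598 ≈ 4.360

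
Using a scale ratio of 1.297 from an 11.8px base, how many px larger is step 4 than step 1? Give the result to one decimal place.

18.1px

Step 1: 11.8 × 1.297 = 15.305px
Step 4: 11.8 × 1.297⁴ = 33.392px
Difference: 33.392 − 15.305 = 18.087px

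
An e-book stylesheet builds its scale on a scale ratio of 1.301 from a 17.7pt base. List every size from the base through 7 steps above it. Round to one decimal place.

Step 0: 17.7pt
Step 1: 17.7 × 1.301 = 23.0
Step 2: 17.7 × 1.301² = 30.0
Step 3: 17.7 × 1.301³ = 39.0
Step 4: 17.7 × 1.301⁴ = 50.7
Step 5: 17.7 × 1.301⁵ = 66.0
Step 6: 17.7 × 1.301⁶ = 85.8
Step 7: 17.7 × 1.301⁷ = 111.7

17.7pt, 23.0pt, 30.0pt, 39.0pt, 50.7pt, 66.0pt, 85.8pt, 111.7pt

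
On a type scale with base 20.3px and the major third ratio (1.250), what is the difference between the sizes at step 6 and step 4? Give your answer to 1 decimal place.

27.9px

Step 4: 20.3 × 1.250⁴ = 49.561px
Step 6: 20.3 × 1.250⁶ = 77.438px
Difference: 77.438 − 49.561 = 27.877px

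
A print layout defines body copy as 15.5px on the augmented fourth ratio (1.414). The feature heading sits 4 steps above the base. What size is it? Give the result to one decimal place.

Every step multiplies by the scale ratio.
15.5 × 1.414⁴ = 15.5 × 3.99758 ≈ 61.96

62.0px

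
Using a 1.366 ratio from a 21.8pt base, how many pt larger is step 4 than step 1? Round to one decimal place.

46.1pt

Step 1: 21.8 × 1.366 = 29.779pt
Step 4: 21.8 × 1.366⁴ = 75.903pt
Difference: 75.903 − 29.779 = 46.124pt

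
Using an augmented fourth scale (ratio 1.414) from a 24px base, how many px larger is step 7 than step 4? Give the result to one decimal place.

175.3px

Step 4: 24.0 × 1.414⁴ = 95.942px
Step 7: 24.0 × 1.414⁷ = 271.242px
Difference: 271.242 − 95.942 = 175.300px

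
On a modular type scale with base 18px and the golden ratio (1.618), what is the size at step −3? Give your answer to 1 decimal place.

4.2px

18.0 ÷ 1.618³ = 18.0 ÷ 4.23580 ≈ 4.25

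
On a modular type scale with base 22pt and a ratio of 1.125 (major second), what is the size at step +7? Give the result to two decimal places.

Every step multiplies by the scale ratio.
22.0 × 1.125⁷ = 22.0 × 2.28070 ≈ 50.18

50.18pt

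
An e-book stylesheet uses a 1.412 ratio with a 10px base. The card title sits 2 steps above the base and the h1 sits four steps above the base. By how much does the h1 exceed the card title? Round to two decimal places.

19.81px

Step 2: 10.0 × 1.412² = 19.9374px
Step 4: 10.0 × 1.412⁴ = 39.7502px
Difference: 39.7502 − 19.9374 = 19.8128px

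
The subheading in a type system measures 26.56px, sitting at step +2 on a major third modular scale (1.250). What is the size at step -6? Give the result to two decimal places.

26.56 ÷ 1.250⁸ = 26.56 ÷ 5.96046 ≈ 4.456

4.46px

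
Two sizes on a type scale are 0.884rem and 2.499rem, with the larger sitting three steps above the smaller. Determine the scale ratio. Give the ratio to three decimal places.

The ratio satisfies 0.884 × r³ = 2.499, so r = (2.499 / 0.884)^(1/3).
r = 2.8269^(1/3) ≈ 1.4140

1.414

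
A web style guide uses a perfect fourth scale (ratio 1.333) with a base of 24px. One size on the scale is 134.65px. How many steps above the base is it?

1.333ⁿ = 134.65 / 24 = 5.6104
n = ln(5.6104) / ln(1.333) = 1.7246 / 0.2874 ≈ 6.00

6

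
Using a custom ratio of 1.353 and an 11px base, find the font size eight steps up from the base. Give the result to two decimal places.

123.53px

11.0 × 1.353⁸ = 11.0 × 11.23007 ≈ 123.53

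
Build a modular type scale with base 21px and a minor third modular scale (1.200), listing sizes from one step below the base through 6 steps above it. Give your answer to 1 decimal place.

Step -1: 21.0 ÷ 1.200 = 17.5
Step 0: 21px
Step 1: 21.0 × 1.200 = 25.2
Step 2: 21.0 × 1.200² = 30.2
Step 3: 21.0 × 1.200³ = 36.3
Step 4: 21.0 × 1.200⁴ = 43.5
Step 5: 21.0 × 1.200⁵ = 52.3
Step 6: 21.0 × 1.200⁶ = 62.7

17.5px, 21.0px, 25.2px, 30.2px, 36.3px, 43.5px, 52.3px, 62.7px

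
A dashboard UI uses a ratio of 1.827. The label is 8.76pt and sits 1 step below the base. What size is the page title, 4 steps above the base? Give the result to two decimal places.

178.32pt

8.76 × 1.827⁵ = 8.76 × 20.35601 ≈ 178.319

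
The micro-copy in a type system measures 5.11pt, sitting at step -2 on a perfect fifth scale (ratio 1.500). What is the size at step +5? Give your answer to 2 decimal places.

87.31pt

The gap is 5 − (-2) = 7 steps, so the factor is 1.500^7.
5.11 × 1.500⁷ = 5.11 × 17.08594 ≈ 87.309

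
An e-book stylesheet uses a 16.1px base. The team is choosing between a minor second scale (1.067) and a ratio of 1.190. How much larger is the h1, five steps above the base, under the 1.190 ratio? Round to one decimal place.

16.2px

Minor second: 16.1 × 1.067⁵ = 22.266px
At 1.190: 16.1 × 1.190⁵ = 38.420px
Difference: 38.420 − 22.266 = 16.154px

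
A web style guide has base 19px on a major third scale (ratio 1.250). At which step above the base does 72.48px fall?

1.250ⁿ = 72.48 / 19 = 3.8147
n = ln(3.8147) / ln(1.250) = 1.3389 / 0.2231 ≈ 6.00

6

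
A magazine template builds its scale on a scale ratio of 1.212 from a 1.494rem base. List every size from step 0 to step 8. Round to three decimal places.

Step 0: 1.494rem
Step 1: 1.494 × 1.212 = 1.811
Step 2: 1.494 × 1.212² = 2.195
Step 3: 1.494 × 1.212³ = 2.660
Step 4: 1.494 × 1.212⁴ = 3.224
Step 5: 1.494 × 1.212⁵ = 3.907
Step 6: 1.494 × 1.212⁶ = 4.736
Step 7: 1.494 × 1.212⁷ = 5.739
Step 8: 1.494 × 1.212⁸ = 6.956

1.494rem, 1.811rem, 2.195rem, 2.660rem, 3.224rem, 3.907rem, 4.736rem, 5.739rem, 6.956rem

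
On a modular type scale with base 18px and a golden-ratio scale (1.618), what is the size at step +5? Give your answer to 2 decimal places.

199.60px

A modular type scale is a geometric sequence: sizeₙ = base × rⁿ.
18.0 × 1.618⁵ = 18.0 × 11.08901 ≈ 199.60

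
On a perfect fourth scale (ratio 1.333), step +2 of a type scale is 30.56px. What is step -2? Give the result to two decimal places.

30.56 ÷ 1.333⁴ = 30.56 ÷ 3.15733 ≈ 9.679

9.68px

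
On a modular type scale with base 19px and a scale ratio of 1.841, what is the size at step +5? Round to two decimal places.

Each step on a modular scale multiplies by the ratio, so the size n steps from the base is base × ratioⁿ.
19.0 × 1.841⁵ = 19.0 × 21.14798 ≈ 401.81

401.81px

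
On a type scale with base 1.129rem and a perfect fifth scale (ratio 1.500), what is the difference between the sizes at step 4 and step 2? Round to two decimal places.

3.18rem

Step 2: 1.129 × 1.500² = 2.5402rem
Step 4: 1.129 × 1.500⁴ = 5.7156rem
Difference: 5.7156 − 2.5402 = 3.1754rem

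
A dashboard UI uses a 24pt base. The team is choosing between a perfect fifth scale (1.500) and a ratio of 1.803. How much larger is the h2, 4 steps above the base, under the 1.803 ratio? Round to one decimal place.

Perfect fifth: 24.0 × 1.500⁴ = 121.500pt
At 1.803: 24.0 × 1.803⁴ = 253.626pt
Difference: 253.626 − 121.500 = 132.126pt

132.1pt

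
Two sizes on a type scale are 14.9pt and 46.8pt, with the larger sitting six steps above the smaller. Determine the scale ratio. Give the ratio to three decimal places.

r⁶ = 46.8 / 14.9, so r = (46.8/14.9)^(1/6).
r = 3.1409^(1/6) ≈ 1.2102

1.210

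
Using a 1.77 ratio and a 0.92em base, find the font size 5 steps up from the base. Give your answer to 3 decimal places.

15.983em

A modular type scale is a geometric sequence: sizeₙ = base × rⁿ.
0.92 × 1.77⁵ = 0.92 × 17.37266 ≈ 15.983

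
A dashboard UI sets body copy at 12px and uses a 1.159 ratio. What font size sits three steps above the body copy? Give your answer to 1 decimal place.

18.7px

12.0 × 1.159³ = 12.0 × 1.55686 ≈ 18.68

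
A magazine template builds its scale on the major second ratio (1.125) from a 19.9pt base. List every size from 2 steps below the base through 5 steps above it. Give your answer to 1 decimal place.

Step -2: 19.9 ÷ 1.125² = 15.7
Step -1: 19.9 ÷ 1.125 = 17.7
Step 0: 19.9pt
Step 1: 19.9 × 1.125 = 22.4
Step 2: 19.9 × 1.125² = 25.2
Step 3: 19.9 × 1.125³ = 28.3
Step 4: 19.9 × 1.125⁴ = 31.9
Step 5: 19.9 × 1.125⁵ = 35.9

15.7pt, 17.7pt, 19.9pt, 22.4pt, 25.2pt, 28.3pt, 31.9pt, 35.9pt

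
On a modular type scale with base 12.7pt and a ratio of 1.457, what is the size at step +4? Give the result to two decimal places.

Every step multiplies by the scale ratio.
12.7 × 1.457⁴ = 12.7 × 4.50649 ≈ 57.23

57.23pt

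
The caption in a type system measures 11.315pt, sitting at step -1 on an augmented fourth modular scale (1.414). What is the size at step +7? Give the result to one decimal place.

180.8pt

The gap is 7 − (-1) = 8 steps, so the factor is 1.414^8.
11.315 × 1.414⁸ = 11.315 × 15.98068 ≈ 180.821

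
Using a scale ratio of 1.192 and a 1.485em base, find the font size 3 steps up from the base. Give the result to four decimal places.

A modular type scale is a geometric sequence: sizeₙ = base × rⁿ.
1.485 × 1.192³ = 1.485 × 1.69367 ≈ 2.5151

2.5151em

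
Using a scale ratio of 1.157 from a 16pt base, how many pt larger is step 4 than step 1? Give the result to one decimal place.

10.2pt

Step 1: 16.0 × 1.157 = 18.512pt
Step 4: 16.0 × 1.157⁴ = 28.672pt
Difference: 28.672 − 18.512 = 10.160pt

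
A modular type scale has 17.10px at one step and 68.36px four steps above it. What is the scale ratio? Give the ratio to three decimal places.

The ratio satisfies 17.10 × r⁴ = 68.36, so r = (68.36 / 17.10)^(1/4).
r = 3.9977^(1/4) ≈ 1.4140

1.414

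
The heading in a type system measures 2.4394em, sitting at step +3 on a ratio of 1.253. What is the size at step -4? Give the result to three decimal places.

0.503em

2.4394 ÷ 1.253⁷ = 2.4394 ÷ 4.84906 ≈ 0.503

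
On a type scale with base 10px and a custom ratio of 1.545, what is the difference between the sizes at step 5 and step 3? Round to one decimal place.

Step 3: 10.0 × 1.545³ = 36.880px
Step 5: 10.0 × 1.545⁵ = 88.032px
Difference: 88.032 − 36.880 = 51.152px

51.2px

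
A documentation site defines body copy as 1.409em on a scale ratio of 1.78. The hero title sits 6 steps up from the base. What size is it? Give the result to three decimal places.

1.409 × 1.78⁶ = 1.409 × 31.80680 ≈ 44.816

44.816em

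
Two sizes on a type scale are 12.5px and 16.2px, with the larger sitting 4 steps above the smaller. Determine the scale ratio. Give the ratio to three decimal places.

r⁴ = 16.2 / 12.5, so r = (16.2/12.5)^(1/4).
r = 1.2960^(1/4) ≈ 1.0670

1.067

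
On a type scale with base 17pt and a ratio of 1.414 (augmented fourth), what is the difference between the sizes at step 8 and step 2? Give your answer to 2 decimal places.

Step 2: 17.0 × 1.414² = 33.9897pt
Step 8: 17.0 × 1.414⁸ = 271.6716pt
Difference: 271.6716 − 33.9897 = 237.6819pt

237.68pt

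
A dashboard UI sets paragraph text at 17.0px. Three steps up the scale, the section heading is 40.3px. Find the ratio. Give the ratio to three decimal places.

1.333

The ratio satisfies 17.0 × r³ = 40.3, so r = (40.3 / 17.0)^(1/3).
r = 2.3706^(1/3) ≈ 1.3334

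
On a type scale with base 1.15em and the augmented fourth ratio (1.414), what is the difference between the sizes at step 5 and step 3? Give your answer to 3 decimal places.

Step 3: 1.15 × 1.414³ = 3.25122em
Step 5: 1.15 × 1.414⁵ = 6.50047em
Difference: 6.50047 − 3.25122 = 3.24925em

3.249em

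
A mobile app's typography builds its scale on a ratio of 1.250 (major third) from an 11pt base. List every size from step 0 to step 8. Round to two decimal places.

Step 0: 11pt
Step 1: 11.0 × 1.250 = 13.75
Step 2: 11.0 × 1.250² = 17.19
Step 3: 11.0 × 1.250³ = 21.48
Step 4: 11.0 × 1.250⁴ = 26.86
Step 5: 11.0 × 1.250⁵ = 33.57
Step 6: 11.0 × 1.250⁶ = 41.96
Step 7: 11.0 × 1.250⁷ = 52.45
Step 8: 11.0 × 1.250⁸ = 65.57

11.00pt, 13.75pt, 17.19pt, 21.48pt, 26.86pt, 33.57pt, 41.96pt, 52.45pt, 65.57pt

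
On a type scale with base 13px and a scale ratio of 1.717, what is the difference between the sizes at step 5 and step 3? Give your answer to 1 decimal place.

128.2px

Step 3: 13.0 × 1.717³ = 65.804px
Step 5: 13.0 × 1.717⁵ = 193.997px
Difference: 193.997 − 65.804 = 128.193px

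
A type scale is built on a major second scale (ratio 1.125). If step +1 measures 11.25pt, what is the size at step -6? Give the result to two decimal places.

4.93pt

The gap is -6 − (1) = -7 steps, so the factor is 1.125^-7.
11.25 ÷ 1.125⁷ = 11.25 ÷ 2.28070 ≈ 4.933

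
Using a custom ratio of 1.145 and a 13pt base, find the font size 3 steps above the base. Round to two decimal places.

19.51pt

13.0 × 1.145³ = 13.0 × 1.50112 ≈ 19.51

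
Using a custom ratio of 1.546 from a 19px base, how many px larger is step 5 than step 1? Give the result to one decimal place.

Step 1: 19.0 × 1.546 = 29.374px
Step 5: 19.0 × 1.546⁵ = 167.804px
Difference: 167.804 − 29.374 = 138.430px

138.4px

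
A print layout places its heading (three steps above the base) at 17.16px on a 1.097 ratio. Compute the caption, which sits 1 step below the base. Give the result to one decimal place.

17.16 ÷ 1.097⁴ = 17.16 ÷ 1.44819 ≈ 11.849

11.8px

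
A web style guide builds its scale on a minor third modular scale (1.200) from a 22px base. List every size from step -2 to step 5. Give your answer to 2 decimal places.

15.28px, 18.33px, 22.00px, 26.40px, 31.68px, 38.02px, 45.62px, 54.74px

Step -2: 22.0 ÷ 1.200² = 15.28
Step -1: 22.0 ÷ 1.200 = 18.33
Step 0: 22px
Step 1: 22.0 × 1.200 = 26.40
Step 2: 22.0 × 1.200² = 31.68
Step 3: 22.0 × 1.200³ = 38.02
Step 4: 22.0 × 1.200⁴ = 45.62
Step 5: 22.0 × 1.200⁵ = 54.74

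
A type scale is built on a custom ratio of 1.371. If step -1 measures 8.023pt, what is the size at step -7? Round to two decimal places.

8.023 ÷ 1.371⁶ = 8.023 ÷ 6.64087 ≈ 1.208

1.21pt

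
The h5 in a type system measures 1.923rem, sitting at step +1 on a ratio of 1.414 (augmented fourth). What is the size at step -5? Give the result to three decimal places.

0.241rem

1.923 ÷ 1.414⁶ = 1.923 ÷ 7.99275 ≈ 0.241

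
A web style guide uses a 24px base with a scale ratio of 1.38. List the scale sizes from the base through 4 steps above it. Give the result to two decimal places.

24.00px, 33.12px, 45.71px, 63.07px, 87.04px

Step 0: 24px
Step 1: 24.0 × 1.38 = 33.12
Step 2: 24.0 × 1.38² = 45.71
Step 3: 24.0 × 1.38³ = 63.07
Step 4: 24.0 × 1.38⁴ = 87.04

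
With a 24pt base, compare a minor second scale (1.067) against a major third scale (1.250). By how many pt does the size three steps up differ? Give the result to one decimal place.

Minor second: 24.0 × 1.067³ = 29.154pt
Major third: 24.0 × 1.250³ = 46.875pt
Difference: 46.875 − 29.154 = 17.721pt

17.7pt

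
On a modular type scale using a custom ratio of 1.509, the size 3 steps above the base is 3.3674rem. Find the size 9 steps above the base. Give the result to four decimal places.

Moving from step +3 to step +9 is 6 steps up, so multiply by r⁶.
3.3674 × 1.509⁶ = 3.3674 × 11.80689 ≈ 39.7585

39.7585rem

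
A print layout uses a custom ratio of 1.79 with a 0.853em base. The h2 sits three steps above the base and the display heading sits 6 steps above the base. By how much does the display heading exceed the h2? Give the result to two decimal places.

Step 3: 0.853 × 1.79³ = 4.8922em
Step 6: 0.853 × 1.79⁶ = 28.0587em
Difference: 28.0587 − 4.8922 = 23.1665em

23.17em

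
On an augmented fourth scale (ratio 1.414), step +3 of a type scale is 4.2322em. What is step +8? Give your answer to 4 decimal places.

The gap is 8 − (3) = 5 steps, so the factor is 1.414^5.
4.2322 × 1.414⁵ = 4.2322 × 5.65258 ≈ 23.9229

23.9229em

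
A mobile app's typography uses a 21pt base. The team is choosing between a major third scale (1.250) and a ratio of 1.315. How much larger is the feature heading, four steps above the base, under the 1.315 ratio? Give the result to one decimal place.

11.5pt

Major third: 21.0 × 1.250⁴ = 51.270pt
At 1.315: 21.0 × 1.315⁴ = 62.795pt
Difference: 62.795 − 51.270 = 11.525pt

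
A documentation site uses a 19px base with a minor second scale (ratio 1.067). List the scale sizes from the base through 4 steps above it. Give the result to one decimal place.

Step 0: 19px
Step 1: 19.0 × 1.067 = 20.3
Step 2: 19.0 × 1.067² = 21.6
Step 3: 19.0 × 1.067³ = 23.1
Step 4: 19.0 × 1.067⁴ = 24.6

19.0px, 20.3px, 21.6px, 23.1px, 24.6px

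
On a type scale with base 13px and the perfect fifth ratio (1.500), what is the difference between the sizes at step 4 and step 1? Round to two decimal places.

Step 1: 13.0 × 1.500 = 19.5000px
Step 4: 13.0 × 1.500⁴ = 65.8125px
Difference: 65.8125 − 19.5000 = 46.3125px

46.31px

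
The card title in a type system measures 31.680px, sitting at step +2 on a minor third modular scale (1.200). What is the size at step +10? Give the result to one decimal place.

31.680 × 1.200⁸ = 31.680 × 4.29982 ≈ 136.218

136.2px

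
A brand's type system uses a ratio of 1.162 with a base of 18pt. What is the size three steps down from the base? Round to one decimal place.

11.5pt

A modular type scale is a geometric sequence: sizeₙ = base × rⁿ.
18.0 ÷ 1.162³ = 18.0 ÷ 1.56898 ≈ 11.47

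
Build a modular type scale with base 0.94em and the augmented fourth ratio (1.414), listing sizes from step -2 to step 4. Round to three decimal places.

Step -2: 0.94 ÷ 1.414² = 0.470
Step -1: 0.94 ÷ 1.414 = 0.665
Step 0: 0.94em
Step 1: 0.94 × 1.414 = 1.329
Step 2: 0.94 × 1.414² = 1.879
Step 3: 0.94 × 1.414³ = 2.658
Step 4: 0.94 × 1.414⁴ = 3.758

0.470em, 0.665em, 0.940em, 1.329em, 1.879em, 2.658em, 3.758em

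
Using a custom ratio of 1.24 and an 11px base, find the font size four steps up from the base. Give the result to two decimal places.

26.01px

A modular type scale is a geometric sequence: sizeₙ = base × rⁿ.
11.0 × 1.24⁴ = 11.0 × 2.36421 ≈ 26.01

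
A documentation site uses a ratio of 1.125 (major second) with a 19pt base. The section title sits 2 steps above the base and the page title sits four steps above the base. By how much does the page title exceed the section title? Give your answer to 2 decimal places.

Step 2: 19.0 × 1.125² = 24.0469pt
Step 4: 19.0 × 1.125⁴ = 30.4343pt
Difference: 30.4343 − 24.0469 = 6.3874pt

6.39pt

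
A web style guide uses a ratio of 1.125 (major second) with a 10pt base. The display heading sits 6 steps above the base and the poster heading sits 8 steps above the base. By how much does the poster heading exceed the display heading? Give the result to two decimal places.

5.38pt

Step 6: 10.0 × 1.125⁶ = 20.2729pt
Step 8: 10.0 × 1.125⁸ = 25.6578pt
Difference: 25.6578 − 20.2729 = 5.3849pt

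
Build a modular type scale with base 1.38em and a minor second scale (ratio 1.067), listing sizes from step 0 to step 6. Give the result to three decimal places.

Step 0: 1.38em
Step 1: 1.38 × 1.067 = 1.472
Step 2: 1.38 × 1.067² = 1.571
Step 3: 1.38 × 1.067³ = 1.676
Step 4: 1.38 × 1.067⁴ = 1.789
Step 5: 1.38 × 1.067⁵ = 1.909
Step 6: 1.38 × 1.067⁶ = 2.036

1.380em, 1.472em, 1.571em, 1.676em, 1.789em, 1.909em, 2.036em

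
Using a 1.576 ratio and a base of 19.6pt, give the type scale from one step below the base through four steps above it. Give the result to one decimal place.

12.4pt, 19.6pt, 30.9pt, 48.7pt, 76.7pt, 120.9pt

Step -1: 19.6 ÷ 1.576 = 12.4
Step 0: 19.6pt
Step 1: 19.6 × 1.576 = 30.9
Step 2: 19.6 × 1.576² = 48.7
Step 3: 19.6 × 1.576³ = 76.7
Step 4: 19.6 × 1.576⁴ = 120.9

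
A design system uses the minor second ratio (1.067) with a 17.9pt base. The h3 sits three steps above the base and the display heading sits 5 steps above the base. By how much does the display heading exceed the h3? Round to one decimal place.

Step 3: 17.9 × 1.067³ = 21.744pt
Step 5: 17.9 × 1.067⁵ = 24.756pt
Difference: 24.756 − 21.744 = 3.012pt

3.0pt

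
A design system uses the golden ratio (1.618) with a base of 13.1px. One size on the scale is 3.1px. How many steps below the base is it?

1.618ⁿ = 13.1 / 3.1 = 4.2258
n = ln(4.2258) / ln(1.618) = 1.4412 / 0.4812 ≈ 3.00

3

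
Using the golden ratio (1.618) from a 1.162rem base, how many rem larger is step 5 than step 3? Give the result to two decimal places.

7.96rem

Step 3: 1.162 × 1.618³ = 4.9220rem
Step 5: 1.162 × 1.618⁵ = 12.8854rem
Difference: 12.8854 − 4.9220 = 7.9634rem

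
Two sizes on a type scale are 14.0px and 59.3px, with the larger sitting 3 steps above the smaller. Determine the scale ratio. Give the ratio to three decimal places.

The ratio satisfies 14.0 × r³ = 59.3, so r = (59.3 / 14.0)^(1/3).
r = 4.2357^(1/3) ≈ 1.6180

1.618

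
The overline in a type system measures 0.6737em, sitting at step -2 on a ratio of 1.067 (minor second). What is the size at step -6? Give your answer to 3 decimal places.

0.520em

0.6737 ÷ 1.067⁴ = 0.6737 ÷ 1.29616 ≈ 0.520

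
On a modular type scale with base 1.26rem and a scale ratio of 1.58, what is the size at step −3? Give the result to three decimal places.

1.26 ÷ 1.58³ = 1.26 ÷ 3.94431 ≈ 0.319

0.319rem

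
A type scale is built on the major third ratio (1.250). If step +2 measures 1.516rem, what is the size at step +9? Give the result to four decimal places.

7.2289rem

Moving from step +2 to step +9 is 7 steps up, so multiply by r⁷.
1.516 × 1.250⁷ = 1.516 × 4.76837 ≈ 7.2289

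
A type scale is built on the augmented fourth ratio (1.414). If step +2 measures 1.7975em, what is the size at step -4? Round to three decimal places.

1.7975 ÷ 1.414⁶ = 1.7975 ÷ 7.99275 ≈ 0.225

0.225em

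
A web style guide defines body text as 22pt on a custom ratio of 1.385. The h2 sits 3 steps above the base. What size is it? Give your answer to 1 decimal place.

22.0 × 1.385³ = 22.0 × 2.65674 ≈ 58.45

58.4pt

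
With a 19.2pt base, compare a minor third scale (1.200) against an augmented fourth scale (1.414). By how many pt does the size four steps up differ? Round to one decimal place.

Minor third: 19.2 × 1.200⁴ = 39.813pt
Augmented fourth: 19.2 × 1.414⁴ = 76.754pt
Difference: 76.754 − 39.813 = 36.941pt

36.9pt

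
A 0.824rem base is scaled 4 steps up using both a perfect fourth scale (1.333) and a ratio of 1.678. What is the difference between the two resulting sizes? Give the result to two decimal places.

Perfect fourth: 0.824 × 1.333⁴ = 2.6016rem
At 1.678: 0.824 × 1.678⁴ = 6.5327rem
Difference: 6.5327 − 2.6016 = 3.9311rem

3.93rem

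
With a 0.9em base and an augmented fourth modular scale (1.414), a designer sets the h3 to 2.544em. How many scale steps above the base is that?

1.414ⁿ = 2.544 / 0.9 = 2.8267
n = ln(2.8267) / ln(1.414) = 1.0391 / 0.3464 ≈ 3.00

3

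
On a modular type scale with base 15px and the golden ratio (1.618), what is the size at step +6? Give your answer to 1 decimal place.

15.0 × 1.618⁶ = 15.0 × 17.94201 ≈ 269.13

269.1px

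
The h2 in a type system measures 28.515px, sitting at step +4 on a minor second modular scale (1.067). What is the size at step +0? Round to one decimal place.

22.0px

28.515 ÷ 1.067⁴ = 28.515 ÷ 1.29616 ≈ 22.000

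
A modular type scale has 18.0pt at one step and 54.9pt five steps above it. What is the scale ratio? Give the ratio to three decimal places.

r⁵ = 54.9 / 18.0, so r = (54.9/18.0)^(1/5).
r = 3.0500^(1/5) ≈ 1.2499

1.250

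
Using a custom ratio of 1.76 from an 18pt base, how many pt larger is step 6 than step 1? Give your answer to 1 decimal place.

Step 1: 18.0 × 1.76 = 31.680pt
Step 6: 18.0 × 1.76⁶ = 534.994pt
Difference: 534.994 − 31.680 = 503.314pt

503.3pt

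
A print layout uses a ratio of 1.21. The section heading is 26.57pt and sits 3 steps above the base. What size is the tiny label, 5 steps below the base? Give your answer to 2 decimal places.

5.78pt

26.57 ÷ 1.21⁸ = 26.57 ÷ 4.59497 ≈ 5.782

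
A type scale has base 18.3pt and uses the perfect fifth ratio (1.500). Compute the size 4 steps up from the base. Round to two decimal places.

92.64pt

Each step on a modular scale multiplies by the ratio, so the size n steps from the base is base × ratioⁿ.
18.3 × 1.500⁴ = 18.3 × 5.06250 ≈ 92.64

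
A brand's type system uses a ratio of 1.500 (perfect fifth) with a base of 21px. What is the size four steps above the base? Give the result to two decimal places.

Every step multiplies by the scale ratio.
21.0 × 1.500⁴ = 21.0 × 5.06250 ≈ 106.31

106.31px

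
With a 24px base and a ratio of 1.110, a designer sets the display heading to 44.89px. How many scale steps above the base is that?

6

1.110ⁿ = 44.89 / 24 = 1.8704
n = ln(1.8704) / ln(1.110) = 0.6262 / 0.1044 ≈ 6.00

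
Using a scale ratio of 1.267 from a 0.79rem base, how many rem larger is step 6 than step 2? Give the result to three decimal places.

2.000rem

Step 2: 0.79 × 1.267² = 1.26818rem
Step 6: 0.79 × 1.267⁶ = 3.26804rem
Difference: 3.26804 − 1.26818 = 1.99986rem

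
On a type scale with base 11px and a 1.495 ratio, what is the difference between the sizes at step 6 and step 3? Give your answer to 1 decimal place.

Step 3: 11.0 × 1.495³ = 36.755px
Step 6: 11.0 × 1.495⁶ = 122.812px
Difference: 122.812 − 36.755 = 86.057px

86.1px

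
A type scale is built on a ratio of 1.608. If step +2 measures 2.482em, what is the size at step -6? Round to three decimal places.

0.056em

2.482 ÷ 1.608⁸ = 2.482 ÷ 44.69803 ≈ 0.056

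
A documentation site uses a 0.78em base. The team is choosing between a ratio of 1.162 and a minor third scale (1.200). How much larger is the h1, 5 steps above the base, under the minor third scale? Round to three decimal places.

At 1.162: 0.78 × 1.162⁵ = 1.65244em
Minor third: 0.78 × 1.200⁵ = 1.94089em
Difference: 1.94089 − 1.65244 = 0.28845em

0.288em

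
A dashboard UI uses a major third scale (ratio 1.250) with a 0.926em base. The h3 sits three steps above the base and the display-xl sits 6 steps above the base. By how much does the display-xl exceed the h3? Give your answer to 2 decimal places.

1.72em

Step 3: 0.926 × 1.250³ = 1.8086em
Step 6: 0.926 × 1.250⁶ = 3.5324em
Difference: 3.5324 − 1.8086 = 1.7238em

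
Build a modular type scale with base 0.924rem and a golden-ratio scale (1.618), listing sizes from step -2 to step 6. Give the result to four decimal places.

Step -2: 0.924 ÷ 1.618² = 0.3530
Step -1: 0.924 ÷ 1.618 = 0.5711
Step 0: 0.924rem
Step 1: 0.924 × 1.618 = 1.4950
Step 2: 0.924 × 1.618² = 2.4190
Step 3: 0.924 × 1.618³ = 3.9139
Step 4: 0.924 × 1.618⁴ = 6.3327
Step 5: 0.924 × 1.618⁵ = 10.2462
Step 6: 0.924 × 1.618⁶ = 16.5784

0.3530rem, 0.5711rem, 0.9240rem, 1.4950rem, 2.4190rem, 3.9139rem, 6.3327rem, 10.2462rem, 16.5784rem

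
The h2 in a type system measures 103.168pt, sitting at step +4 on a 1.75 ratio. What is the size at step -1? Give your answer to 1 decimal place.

6.3pt

The gap is -1 − (4) = -5 steps, so the factor is 1.75^-5.
103.168 ÷ 1.75⁵ = 103.168 ÷ 16.41309 ≈ 6.286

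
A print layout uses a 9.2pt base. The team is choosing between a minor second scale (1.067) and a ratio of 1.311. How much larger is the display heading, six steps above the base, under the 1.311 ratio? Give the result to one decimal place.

33.1pt

Minor second: 9.2 × 1.067⁶ = 13.576pt
At 1.311: 9.2 × 1.311⁶ = 46.709pt
Difference: 46.709 − 13.576 = 33.133pt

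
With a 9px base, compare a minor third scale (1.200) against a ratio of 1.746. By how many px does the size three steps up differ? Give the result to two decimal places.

Minor third: 9.0 × 1.200³ = 15.5520px
At 1.746: 9.0 × 1.746³ = 47.9044px
Difference: 47.9044 − 15.5520 = 32.3524px

32.35px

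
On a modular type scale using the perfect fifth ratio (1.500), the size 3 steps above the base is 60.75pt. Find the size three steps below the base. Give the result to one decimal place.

5.3pt

Moving from step +3 to step -3 is 6 steps down, so divide by r⁶.
60.75 ÷ 1.500⁶ = 60.75 ÷ 11.39062 ≈ 5.333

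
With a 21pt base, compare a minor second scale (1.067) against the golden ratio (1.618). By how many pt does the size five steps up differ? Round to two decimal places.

Minor second: 21.0 × 1.067⁵ = 29.0430pt
Golden ratio: 21.0 × 1.618⁵ = 232.8691pt
Difference: 232.8691 − 29.0430 = 203.8261pt

203.83pt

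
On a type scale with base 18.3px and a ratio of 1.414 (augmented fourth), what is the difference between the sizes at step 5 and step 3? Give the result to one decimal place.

51.7px

Step 3: 18.3 × 1.414³ = 51.737px
Step 5: 18.3 × 1.414⁵ = 103.442px
Difference: 103.442 − 51.737 = 51.705px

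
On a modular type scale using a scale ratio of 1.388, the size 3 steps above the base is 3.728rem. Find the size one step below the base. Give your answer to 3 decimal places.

1.004rem

The gap is -1 − (3) = -4 steps, so the factor is 1.388^-4.
3.728 ÷ 1.388⁴ = 3.728 ÷ 3.71157 ≈ 1.004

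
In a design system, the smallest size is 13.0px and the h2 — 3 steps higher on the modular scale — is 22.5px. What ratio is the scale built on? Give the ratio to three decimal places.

r³ = 22.5 / 13.0, so r = (22.5/13.0)^(1/3).
r = 1.7308^(1/3) ≈ 1.2006

1.201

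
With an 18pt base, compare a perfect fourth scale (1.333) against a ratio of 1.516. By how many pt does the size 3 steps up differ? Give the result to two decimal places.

Perfect fourth: 18.0 × 1.333³ = 42.6347pt
At 1.516: 18.0 × 1.516³ = 62.7148pt
Difference: 62.7148 − 42.6347 = 20.0801pt

20.08pt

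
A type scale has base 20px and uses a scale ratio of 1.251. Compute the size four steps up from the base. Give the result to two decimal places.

20.0 × 1.251⁴ = 20.0 × 2.44923 ≈ 48.98

48.98px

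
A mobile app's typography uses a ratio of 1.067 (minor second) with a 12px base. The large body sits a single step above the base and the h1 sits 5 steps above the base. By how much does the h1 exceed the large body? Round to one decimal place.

Step 1: 12.0 × 1.067 = 12.804px
Step 5: 12.0 × 1.067⁵ = 16.596px
Difference: 16.596 − 12.804 = 3.792px

3.8px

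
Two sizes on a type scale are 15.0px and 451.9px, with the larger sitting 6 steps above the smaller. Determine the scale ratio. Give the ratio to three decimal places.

The ratio satisfies 15.0 × r⁶ = 451.9, so r = (451.9 / 15.0)^(1/6).
r = 30.1267^(1/6) ≈ 1.7640

1.764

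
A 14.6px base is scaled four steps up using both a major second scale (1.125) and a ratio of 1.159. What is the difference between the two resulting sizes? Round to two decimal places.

Major second: 14.6 × 1.125⁴ = 23.3864px
At 1.159: 14.6 × 1.159⁴ = 26.3443px
Difference: 26.3443 − 23.3864 = 2.9579px

2.96px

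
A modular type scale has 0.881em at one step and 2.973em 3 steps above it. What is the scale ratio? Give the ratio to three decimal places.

1.500

The ratio satisfies 0.881 × r³ = 2.973, so r = (2.973 / 0.881)^(1/3).
r = 3.3746^(1/3) ≈ 1.4999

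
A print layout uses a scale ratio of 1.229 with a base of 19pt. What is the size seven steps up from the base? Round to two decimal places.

80.47pt

Each step on a modular scale multiplies by the ratio, so the size n steps from the base is base × ratioⁿ.
19.0 × 1.229⁷ = 19.0 × 4.23510 ≈ 80.47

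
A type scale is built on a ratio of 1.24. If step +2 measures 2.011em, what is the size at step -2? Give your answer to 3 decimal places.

0.851em

2.011 ÷ 1.24⁴ = 2.011 ÷ 2.36421 ≈ 0.851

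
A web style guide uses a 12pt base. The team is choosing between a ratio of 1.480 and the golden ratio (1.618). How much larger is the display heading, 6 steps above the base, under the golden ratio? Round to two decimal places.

89.19pt

At 1.480: 12.0 × 1.480⁶ = 126.1106pt
Golden ratio: 12.0 × 1.618⁶ = 215.3041pt
Difference: 215.3041 − 126.1106 = 89.1935pt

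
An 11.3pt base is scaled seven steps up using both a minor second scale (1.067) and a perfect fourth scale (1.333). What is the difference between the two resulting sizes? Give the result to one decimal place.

66.7pt

Minor second: 11.3 × 1.067⁷ = 17.792pt
Perfect fourth: 11.3 × 1.333⁷ = 84.506pt
Difference: 84.506 − 17.792 = 66.714pt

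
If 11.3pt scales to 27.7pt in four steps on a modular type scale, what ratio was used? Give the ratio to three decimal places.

1.251

The ratio satisfies 11.3 × r⁴ = 27.7, so r = (27.7 / 11.3)^(1/4).
r = 2.4513^(1/4) ≈ 1.2513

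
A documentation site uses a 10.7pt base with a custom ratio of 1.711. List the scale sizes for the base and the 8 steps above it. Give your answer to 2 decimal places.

10.70pt, 18.31pt, 31.32pt, 53.60pt, 91.70pt, 156.90pt, 268.46pt, 459.34pt, 785.93pt

Step 0: 10.7pt
Step 1: 10.7 × 1.711 = 18.31
Step 2: 10.7 × 1.711² = 31.32
Step 3: 10.7 × 1.711³ = 53.60
Step 4: 10.7 × 1.711⁴ = 91.70
Step 5: 10.7 × 1.711⁵ = 156.90
Step 6: 10.7 × 1.711⁶ = 268.46
Step 7: 10.7 × 1.711⁷ = 459.34
Step 8: 10.7 × 1.711⁸ = 785.93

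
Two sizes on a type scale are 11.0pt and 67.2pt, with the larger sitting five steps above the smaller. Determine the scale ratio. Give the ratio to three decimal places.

The ratio satisfies 11.0 × r⁵ = 67.2, so r = (67.2 / 11.0)^(1/5).
r = 6.1091^(1/5) ≈ 1.4361

1.436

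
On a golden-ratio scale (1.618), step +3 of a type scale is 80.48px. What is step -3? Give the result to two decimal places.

Moving from step +3 to step -3 is 6 steps down, so divide by r⁶.
80.48 ÷ 1.618⁶ = 80.48 ÷ 17.94201 ≈ 4.486

4.49px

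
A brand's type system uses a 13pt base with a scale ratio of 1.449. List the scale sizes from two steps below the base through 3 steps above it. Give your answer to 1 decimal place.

Step -2: 13.0 ÷ 1.449² = 6.2
Step -1: 13.0 ÷ 1.449 = 9.0
Step 0: 13pt
Step 1: 13.0 × 1.449 = 18.8
Step 2: 13.0 × 1.449² = 27.3
Step 3: 13.0 × 1.449³ = 39.6

6.2pt, 9.0pt, 13.0pt, 18.8pt, 27.3pt, 39.6pt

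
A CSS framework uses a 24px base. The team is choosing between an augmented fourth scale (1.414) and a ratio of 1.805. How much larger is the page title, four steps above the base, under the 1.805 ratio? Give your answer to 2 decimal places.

Augmented fourth: 24.0 × 1.414⁴ = 95.9420px
At 1.805: 24.0 × 1.805⁴ = 254.7534px
Difference: 254.7534 − 95.9420 = 158.8114px

158.81px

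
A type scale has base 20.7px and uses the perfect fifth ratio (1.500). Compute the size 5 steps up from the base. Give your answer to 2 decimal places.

157.19px

Each step on a modular scale multiplies by the ratio, so the size n steps from the base is base × ratioⁿ.
20.7 × 1.500⁵ = 20.7 × 7.59375 ≈ 157.19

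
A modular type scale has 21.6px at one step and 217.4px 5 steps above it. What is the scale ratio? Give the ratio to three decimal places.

The ratio satisfies 21.6 × r⁵ = 217.4, so r = (217.4 / 21.6)^(1/5).
r = 10.0648^(1/5) ≈ 1.5869

1.587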